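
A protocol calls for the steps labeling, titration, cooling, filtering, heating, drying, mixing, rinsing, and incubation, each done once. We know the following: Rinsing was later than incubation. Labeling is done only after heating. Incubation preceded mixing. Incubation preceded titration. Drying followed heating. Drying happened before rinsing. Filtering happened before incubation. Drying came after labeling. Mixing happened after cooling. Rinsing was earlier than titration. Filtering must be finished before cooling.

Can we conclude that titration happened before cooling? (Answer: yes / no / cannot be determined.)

cannot be determined

No chain of stated constraints runs from titration to cooling, and none runs from cooling to titration either.
So the relative order of titration and cooling is not fixed by the given facts.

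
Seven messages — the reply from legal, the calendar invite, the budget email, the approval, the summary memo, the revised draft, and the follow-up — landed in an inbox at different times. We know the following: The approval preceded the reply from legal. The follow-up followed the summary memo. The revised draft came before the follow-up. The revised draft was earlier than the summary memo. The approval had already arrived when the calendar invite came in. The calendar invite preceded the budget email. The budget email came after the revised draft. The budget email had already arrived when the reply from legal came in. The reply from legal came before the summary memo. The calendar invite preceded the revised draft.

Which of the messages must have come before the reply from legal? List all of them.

Directly stated before the reply from legal: the approval and the budget email.
The calendar invite reaches the reply from legal via the calendar invite → the budget email → the reply from legal.
The revised draft reaches the reply from legal via the revised draft → the budget email → the reply from legal.
No chain forces the summary memo (or any of the others) ahead of the reply from legal.

the approval, the budget email, the calendar invite, the revised draft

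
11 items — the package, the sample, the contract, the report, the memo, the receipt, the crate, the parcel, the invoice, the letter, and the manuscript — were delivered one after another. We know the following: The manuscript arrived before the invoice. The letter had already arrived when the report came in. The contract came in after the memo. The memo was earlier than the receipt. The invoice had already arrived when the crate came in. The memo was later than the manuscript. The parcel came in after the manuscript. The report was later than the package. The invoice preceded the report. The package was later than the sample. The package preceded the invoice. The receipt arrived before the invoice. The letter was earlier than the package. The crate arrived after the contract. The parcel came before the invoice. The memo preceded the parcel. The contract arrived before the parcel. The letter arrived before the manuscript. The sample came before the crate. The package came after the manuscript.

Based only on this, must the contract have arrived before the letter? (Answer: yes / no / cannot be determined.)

Tracing the constraints gives the letter → the manuscript → the memo → the contract, so the letter must come before the contract.
That means the contract cannot be before the letter.

no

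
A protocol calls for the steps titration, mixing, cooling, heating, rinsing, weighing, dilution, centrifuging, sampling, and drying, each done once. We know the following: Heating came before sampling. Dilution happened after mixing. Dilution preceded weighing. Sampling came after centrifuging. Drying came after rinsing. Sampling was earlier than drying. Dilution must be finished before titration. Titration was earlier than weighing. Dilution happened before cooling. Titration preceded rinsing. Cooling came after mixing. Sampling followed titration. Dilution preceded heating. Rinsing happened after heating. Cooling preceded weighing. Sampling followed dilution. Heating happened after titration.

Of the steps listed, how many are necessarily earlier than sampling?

Directly stated before sampling: centrifuging, dilution, heating, and titration.
Mixing reaches sampling via mixing → dilution → sampling.
No chain forces weighing (or any of the others) ahead of sampling.
That's centrifuging, dilution, heating, mixing, and titration — 5 in all.

5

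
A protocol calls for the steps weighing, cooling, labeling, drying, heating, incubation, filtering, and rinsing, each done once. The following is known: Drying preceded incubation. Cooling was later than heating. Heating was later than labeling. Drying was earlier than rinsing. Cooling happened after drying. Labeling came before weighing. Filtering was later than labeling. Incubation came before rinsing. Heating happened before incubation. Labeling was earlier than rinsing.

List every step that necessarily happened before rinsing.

Directly stated before rinsing: drying, incubation, and labeling.
Heating reaches rinsing via heating → incubation → rinsing.
No chain forces cooling (or any of the others) ahead of rinsing.

drying, heating, incubation, labeling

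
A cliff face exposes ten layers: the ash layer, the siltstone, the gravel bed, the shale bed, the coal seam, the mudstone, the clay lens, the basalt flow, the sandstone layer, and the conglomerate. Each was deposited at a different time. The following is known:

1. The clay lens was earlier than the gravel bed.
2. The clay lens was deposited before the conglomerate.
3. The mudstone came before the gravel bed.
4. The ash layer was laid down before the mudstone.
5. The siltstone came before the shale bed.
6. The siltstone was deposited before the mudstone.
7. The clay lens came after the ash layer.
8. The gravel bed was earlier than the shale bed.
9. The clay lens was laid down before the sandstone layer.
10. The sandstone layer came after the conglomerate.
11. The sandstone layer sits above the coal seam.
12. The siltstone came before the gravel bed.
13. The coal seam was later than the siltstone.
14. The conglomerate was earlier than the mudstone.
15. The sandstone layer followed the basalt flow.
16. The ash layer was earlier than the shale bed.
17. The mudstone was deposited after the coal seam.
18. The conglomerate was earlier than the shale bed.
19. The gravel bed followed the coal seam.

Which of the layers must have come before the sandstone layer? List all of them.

the ash layer, the basalt flow, the clay lens, the coal seam, the conglomerate, the siltstone

Directly stated before the sandstone layer: the basalt flow, the clay lens, the coal seam, and the conglomerate.
The ash layer reaches the sandstone layer via the ash layer → the clay lens → the sandstone layer.
The siltstone reaches the sandstone layer via the siltstone → the coal seam → the sandstone layer.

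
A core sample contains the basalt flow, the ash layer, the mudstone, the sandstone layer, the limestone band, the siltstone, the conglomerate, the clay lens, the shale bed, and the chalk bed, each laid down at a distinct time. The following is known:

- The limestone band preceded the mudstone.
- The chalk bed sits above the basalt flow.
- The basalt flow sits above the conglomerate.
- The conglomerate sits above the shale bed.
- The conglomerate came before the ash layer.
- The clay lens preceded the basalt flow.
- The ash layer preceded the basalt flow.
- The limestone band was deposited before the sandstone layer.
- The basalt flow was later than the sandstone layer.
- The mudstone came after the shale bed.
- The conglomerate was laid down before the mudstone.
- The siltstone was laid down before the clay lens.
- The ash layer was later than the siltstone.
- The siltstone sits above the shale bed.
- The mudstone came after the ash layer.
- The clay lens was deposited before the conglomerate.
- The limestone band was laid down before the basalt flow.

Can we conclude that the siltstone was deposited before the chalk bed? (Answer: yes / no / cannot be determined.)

Chain the constraints: the siltstone → the ash layer → the basalt flow → the chalk bed. Each link is directly stated, so the siltstone comes before the chalk bed.

yes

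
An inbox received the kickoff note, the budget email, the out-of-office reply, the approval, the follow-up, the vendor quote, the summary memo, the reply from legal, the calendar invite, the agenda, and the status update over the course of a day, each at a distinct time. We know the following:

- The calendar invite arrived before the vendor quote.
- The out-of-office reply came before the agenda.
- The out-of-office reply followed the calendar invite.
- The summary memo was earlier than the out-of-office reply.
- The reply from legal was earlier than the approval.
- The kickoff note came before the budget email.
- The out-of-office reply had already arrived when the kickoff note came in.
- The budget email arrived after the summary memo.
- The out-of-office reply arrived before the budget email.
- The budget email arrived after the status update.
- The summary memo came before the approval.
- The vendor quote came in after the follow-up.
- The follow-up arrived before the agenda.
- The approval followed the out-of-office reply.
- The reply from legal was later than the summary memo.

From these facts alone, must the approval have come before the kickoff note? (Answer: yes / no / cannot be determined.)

cannot be determined

No chain of stated constraints runs from the approval to the kickoff note, and none runs from the kickoff note to the approval either.
So the relative order of the approval and the kickoff note is not fixed by the given facts.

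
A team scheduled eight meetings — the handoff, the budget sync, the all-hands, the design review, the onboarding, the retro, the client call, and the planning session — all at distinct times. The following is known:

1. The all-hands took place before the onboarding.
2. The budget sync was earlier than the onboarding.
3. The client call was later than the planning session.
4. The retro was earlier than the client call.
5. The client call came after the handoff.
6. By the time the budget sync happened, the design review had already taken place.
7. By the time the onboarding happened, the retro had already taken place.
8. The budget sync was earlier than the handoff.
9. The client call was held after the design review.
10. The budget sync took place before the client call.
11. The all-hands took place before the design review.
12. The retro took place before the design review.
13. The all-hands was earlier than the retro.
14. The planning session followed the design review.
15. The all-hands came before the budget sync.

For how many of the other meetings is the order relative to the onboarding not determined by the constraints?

Forced before the onboarding: the all-hands, the budget sync, the design review, and the retro.
That leaves the client call, the handoff, and the planning session with no forced order relative to the onboarding — 3.

3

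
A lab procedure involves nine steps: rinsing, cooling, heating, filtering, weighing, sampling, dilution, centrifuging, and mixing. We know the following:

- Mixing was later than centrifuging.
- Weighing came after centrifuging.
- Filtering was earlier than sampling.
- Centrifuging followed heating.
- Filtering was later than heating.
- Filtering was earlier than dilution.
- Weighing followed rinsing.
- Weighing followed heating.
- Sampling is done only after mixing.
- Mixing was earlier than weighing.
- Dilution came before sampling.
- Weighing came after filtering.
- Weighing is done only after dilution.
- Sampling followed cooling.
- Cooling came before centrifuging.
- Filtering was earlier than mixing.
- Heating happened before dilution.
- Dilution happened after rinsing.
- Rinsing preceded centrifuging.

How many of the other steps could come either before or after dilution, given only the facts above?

3

Forced before dilution: filtering, heating, and rinsing; forced after dilution: sampling and weighing.
That leaves centrifuging, cooling, and mixing with no forced order relative to dilution — 3.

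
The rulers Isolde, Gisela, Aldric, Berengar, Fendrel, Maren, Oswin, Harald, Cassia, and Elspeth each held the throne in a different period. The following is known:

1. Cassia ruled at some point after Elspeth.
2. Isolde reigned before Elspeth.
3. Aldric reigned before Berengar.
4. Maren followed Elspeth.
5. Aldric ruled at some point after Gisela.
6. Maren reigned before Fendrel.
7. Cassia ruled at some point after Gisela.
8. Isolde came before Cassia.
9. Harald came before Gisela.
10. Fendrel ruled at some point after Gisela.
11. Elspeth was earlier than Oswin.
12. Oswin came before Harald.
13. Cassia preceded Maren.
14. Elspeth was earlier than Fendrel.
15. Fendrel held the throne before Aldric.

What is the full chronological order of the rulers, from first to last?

The constraints fix every adjacent pair, so only one ordering works:
Isolde → Elspeth → Oswin → Harald → Gisela → Cassia → Maren → Fendrel → Aldric → Berengar.

Isolde, Elspeth, Oswin, Harald, Gisela, Cassia, Maren, Fendrel, Aldric, Berengar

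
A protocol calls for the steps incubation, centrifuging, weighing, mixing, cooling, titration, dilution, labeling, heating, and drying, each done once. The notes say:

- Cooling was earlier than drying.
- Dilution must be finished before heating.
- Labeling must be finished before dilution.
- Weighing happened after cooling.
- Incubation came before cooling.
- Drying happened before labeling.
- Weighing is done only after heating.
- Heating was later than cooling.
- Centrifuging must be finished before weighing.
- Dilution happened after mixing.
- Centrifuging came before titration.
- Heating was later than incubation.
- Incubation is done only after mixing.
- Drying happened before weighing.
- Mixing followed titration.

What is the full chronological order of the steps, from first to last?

centrifuging, titration, mixing, incubation, cooling, drying, labeling, dilution, heating, weighing

The constraints fix every adjacent pair, so only one ordering works:
centrifuging → titration → mixing → incubation → cooling → drying → labeling → dilution → heating → weighing.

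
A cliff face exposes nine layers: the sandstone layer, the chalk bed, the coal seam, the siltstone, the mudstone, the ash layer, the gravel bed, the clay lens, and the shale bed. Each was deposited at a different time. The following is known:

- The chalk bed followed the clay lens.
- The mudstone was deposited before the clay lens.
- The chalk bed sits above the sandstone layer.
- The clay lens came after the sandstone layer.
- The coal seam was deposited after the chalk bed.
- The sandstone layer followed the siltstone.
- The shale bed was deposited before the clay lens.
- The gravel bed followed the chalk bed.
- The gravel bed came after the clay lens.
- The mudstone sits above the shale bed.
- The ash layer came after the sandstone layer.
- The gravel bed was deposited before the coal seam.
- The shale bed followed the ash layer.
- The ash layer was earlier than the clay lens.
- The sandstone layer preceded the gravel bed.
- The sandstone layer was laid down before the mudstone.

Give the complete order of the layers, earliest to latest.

the siltstone, the sandstone layer, the ash layer, the shale bed, the mudstone, the clay lens, the chalk bed, the gravel bed, the coal seam

The constraints fix every adjacent pair, so only one ordering works:
the siltstone → the sandstone layer → the ash layer → the shale bed → the mudstone → the clay lens → the chalk bed → the gravel bed → the coal seam.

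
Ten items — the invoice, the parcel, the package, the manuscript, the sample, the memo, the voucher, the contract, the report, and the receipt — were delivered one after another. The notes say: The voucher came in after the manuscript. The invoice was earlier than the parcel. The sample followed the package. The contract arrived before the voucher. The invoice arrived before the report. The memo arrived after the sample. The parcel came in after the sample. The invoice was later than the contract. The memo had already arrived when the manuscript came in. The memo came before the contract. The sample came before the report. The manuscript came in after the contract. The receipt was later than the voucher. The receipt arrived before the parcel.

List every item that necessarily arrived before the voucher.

Directly stated before the voucher: the contract and the manuscript.
The memo reaches the voucher via the memo → the manuscript → the voucher.
The package reaches the voucher via the package → the sample → the memo → the manuscript → the voucher.
The sample reaches the voucher via the sample → the memo → the manuscript → the voucher.

the contract, the manuscript, the memo, the package, the sample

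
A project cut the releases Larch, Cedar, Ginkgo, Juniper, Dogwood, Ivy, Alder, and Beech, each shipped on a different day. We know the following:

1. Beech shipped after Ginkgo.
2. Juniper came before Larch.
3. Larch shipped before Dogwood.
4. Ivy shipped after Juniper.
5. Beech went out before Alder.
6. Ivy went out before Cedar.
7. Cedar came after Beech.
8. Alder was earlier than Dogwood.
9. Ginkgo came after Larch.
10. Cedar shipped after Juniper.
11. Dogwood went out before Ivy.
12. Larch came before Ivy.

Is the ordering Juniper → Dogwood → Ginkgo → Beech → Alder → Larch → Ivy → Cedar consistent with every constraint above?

The constraints require Larch before Ginkgo, but in the proposed sequence Ginkgo appears ahead of Larch. That one violation is enough.

no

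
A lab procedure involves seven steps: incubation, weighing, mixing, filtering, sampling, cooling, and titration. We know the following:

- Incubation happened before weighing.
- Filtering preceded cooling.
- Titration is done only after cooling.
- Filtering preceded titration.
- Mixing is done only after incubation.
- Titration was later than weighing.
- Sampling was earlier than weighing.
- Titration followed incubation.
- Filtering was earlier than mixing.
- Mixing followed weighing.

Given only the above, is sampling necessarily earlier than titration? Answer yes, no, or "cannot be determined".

yes

Chain the constraints: sampling → weighing → titration. Each link is directly stated, so sampling comes before titration.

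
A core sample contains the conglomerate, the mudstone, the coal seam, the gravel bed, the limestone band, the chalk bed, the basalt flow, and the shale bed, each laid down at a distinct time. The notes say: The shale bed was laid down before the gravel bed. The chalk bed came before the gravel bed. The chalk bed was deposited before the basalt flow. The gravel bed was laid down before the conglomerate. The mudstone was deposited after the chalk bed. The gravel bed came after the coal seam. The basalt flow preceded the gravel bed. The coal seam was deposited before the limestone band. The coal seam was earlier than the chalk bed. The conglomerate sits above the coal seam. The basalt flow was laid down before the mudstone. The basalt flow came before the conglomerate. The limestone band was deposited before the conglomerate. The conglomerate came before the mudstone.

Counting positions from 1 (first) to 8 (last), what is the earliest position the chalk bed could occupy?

The coal seam must come before the chalk bed — 1 forced predecessor.
Nothing else is forced ahead of the chalk bed, so its earliest slot is position 1 + 1 = 2.

2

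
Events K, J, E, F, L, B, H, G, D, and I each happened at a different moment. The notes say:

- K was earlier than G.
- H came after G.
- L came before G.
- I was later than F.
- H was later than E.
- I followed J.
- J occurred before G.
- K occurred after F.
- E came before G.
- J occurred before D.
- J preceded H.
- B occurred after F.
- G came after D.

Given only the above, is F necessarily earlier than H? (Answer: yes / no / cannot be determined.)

Chain the constraints: F → K → G → H. Each link is directly stated, so F comes before H.

yes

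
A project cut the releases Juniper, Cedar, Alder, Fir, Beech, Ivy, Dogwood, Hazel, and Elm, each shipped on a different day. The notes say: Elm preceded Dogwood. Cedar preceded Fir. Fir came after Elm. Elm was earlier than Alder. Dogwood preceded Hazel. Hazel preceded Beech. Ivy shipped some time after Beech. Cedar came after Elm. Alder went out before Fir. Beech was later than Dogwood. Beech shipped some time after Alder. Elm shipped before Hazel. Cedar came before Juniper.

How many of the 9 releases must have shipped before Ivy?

Directly stated before Ivy: Beech.
Alder reaches Ivy via Alder → Beech → Ivy.
Dogwood reaches Ivy via Dogwood → Beech → Ivy.
Elm reaches Ivy via Elm → Dogwood → Beech → Ivy.
Likewise Hazel reaches Ivy by chaining the stated constraints.
That's Alder, Beech, Dogwood, Elm, and Hazel — 5 in all.

5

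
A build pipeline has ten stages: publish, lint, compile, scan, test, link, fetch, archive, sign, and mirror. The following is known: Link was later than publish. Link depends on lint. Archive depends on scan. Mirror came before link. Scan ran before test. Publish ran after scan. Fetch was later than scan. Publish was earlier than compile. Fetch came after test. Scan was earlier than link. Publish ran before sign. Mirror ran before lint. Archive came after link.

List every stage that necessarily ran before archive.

Directly stated before archive: link and scan.
Lint reaches archive via lint → link → archive.
Mirror reaches archive via mirror → link → archive.
Publish reaches archive via publish → link → archive.
No chain forces fetch (or any of the others) ahead of archive.

link, lint, mirror, publish, scan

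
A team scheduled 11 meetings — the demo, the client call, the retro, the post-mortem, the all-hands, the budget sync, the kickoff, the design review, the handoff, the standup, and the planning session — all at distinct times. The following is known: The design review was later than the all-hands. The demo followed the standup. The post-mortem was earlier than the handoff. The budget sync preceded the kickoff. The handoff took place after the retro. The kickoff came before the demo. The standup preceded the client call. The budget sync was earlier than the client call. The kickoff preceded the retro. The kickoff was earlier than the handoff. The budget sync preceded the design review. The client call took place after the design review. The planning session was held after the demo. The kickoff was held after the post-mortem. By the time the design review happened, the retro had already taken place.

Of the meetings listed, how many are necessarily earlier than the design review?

5

Directly stated before the design review: the all-hands, the budget sync, and the retro.
The kickoff reaches the design review via the kickoff → the retro → the design review.
The post-mortem reaches the design review via the post-mortem → the kickoff → the retro → the design review.
No chain forces the planning session (or any of the others) ahead of the design review.
That's the all-hands, the budget sync, the kickoff, the post-mortem, and the retro — 5 in all.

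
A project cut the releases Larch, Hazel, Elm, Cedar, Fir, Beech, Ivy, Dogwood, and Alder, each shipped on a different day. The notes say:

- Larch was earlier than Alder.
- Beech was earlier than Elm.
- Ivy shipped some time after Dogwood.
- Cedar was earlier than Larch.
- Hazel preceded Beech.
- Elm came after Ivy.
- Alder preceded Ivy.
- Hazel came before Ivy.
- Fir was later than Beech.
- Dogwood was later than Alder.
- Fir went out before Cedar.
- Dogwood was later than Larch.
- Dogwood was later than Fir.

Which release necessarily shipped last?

Elm

Every other release has a chain of constraints placing it before Elm, so Elm is last.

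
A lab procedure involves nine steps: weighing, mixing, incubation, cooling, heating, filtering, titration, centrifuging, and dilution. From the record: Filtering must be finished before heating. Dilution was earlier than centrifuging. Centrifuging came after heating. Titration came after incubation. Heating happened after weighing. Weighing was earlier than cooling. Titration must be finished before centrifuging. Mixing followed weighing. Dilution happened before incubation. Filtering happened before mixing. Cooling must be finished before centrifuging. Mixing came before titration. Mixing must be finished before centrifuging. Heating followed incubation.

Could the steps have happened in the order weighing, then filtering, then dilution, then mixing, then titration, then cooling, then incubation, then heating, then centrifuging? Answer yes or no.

The constraints require incubation before titration, but in the proposed sequence titration appears ahead of incubation. That one violation is enough.

no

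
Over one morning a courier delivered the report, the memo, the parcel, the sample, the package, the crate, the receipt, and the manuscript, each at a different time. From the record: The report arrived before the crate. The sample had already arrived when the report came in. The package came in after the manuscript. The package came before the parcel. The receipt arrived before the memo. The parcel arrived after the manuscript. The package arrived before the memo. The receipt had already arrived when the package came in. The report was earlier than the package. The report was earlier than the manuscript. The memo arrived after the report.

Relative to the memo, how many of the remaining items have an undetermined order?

2

Forced before the memo: the manuscript, the package, the receipt, the report, and the sample.
That leaves the crate and the parcel with no forced order relative to the memo — 2.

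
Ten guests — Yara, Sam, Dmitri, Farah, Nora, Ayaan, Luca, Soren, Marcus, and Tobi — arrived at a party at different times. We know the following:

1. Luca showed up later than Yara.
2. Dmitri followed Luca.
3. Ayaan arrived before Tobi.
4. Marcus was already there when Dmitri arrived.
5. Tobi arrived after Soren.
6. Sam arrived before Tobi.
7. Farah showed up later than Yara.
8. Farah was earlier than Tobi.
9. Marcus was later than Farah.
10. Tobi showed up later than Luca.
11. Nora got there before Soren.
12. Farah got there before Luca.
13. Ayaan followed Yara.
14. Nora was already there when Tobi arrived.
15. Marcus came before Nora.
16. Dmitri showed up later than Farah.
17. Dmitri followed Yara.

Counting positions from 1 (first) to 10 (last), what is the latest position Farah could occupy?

Farah must come before Dmitri, Luca, Marcus, Nora, Soren, and Tobi — 6 guests forced after them.
Everything else can be placed before Farah in some valid order, so Farah can sit as late as position 10 − 6 = 4.

4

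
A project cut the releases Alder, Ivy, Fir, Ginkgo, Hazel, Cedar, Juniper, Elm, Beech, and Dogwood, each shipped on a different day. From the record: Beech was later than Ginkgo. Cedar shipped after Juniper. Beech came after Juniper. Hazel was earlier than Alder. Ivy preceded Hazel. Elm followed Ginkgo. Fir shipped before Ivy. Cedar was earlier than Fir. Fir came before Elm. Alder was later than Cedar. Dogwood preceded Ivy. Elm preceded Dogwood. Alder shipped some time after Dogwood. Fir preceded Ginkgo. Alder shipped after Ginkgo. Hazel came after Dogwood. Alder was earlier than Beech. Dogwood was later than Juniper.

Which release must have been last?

Beech

Every other release has a chain of constraints placing it before Beech, so Beech is last.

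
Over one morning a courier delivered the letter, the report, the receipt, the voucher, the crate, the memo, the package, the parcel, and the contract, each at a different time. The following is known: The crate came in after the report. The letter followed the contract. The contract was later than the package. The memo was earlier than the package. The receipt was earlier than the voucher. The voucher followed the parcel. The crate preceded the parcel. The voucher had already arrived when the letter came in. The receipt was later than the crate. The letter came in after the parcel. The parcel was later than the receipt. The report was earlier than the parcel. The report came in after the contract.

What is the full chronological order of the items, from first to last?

the memo, the package, the contract, the report, the crate, the receipt, the parcel, the voucher, the letter

The constraints fix every adjacent pair, so only one ordering works:
the memo → the package → the contract → the report → the crate → the receipt → the parcel → the voucher → the letter.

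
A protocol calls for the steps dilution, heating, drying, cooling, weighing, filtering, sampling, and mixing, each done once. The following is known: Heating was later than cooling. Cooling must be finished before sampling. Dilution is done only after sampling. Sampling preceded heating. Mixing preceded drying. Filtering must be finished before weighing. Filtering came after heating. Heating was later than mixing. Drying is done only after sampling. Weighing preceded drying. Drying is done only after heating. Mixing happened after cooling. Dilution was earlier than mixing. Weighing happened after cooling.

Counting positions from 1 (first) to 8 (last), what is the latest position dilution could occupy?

Dilution must come before drying, filtering, heating, mixing, and weighing — 5 steps forced after it.
Everything else can be placed before dilution in some valid order, so dilution can sit as late as position 8 − 5 = 3.

3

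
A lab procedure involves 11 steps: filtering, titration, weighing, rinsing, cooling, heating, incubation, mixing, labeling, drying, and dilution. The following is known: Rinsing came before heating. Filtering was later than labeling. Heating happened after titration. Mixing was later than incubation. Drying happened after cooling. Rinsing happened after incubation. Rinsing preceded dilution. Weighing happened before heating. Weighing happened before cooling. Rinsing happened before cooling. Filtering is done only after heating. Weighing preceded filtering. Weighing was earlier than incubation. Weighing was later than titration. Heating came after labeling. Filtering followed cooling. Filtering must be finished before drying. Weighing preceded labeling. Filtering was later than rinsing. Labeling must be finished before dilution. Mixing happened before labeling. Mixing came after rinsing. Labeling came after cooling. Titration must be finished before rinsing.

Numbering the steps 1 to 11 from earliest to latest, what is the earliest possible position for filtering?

9

Cooling, heating, incubation, labeling, mixing, rinsing, titration, and weighing must all come before filtering — 8 forced predecessors.
Nothing else is forced ahead of filtering, so its earliest slot is position 8 + 1 = 9.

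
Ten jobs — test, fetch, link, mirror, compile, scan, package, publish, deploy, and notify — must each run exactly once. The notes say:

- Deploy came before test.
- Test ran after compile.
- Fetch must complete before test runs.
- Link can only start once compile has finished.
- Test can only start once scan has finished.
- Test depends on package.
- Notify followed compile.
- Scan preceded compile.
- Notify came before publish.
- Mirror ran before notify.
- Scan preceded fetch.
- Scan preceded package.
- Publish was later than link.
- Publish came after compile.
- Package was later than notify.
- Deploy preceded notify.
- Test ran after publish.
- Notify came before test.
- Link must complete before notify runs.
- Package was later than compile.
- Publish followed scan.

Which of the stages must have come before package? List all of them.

Directly stated before package: compile, notify, and scan.
Deploy reaches package via deploy → notify → package.
Link reaches package via link → notify → package.
Mirror reaches package via mirror → notify → package.

compile, deploy, link, mirror, notify, scan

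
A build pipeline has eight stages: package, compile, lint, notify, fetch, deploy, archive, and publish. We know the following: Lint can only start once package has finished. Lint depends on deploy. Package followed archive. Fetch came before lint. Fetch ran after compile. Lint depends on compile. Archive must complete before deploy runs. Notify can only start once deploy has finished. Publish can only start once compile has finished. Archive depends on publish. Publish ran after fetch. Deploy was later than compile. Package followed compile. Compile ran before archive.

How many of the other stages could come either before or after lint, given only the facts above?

1

Forced before lint: archive, compile, deploy, fetch, package, and publish.
That leaves notify with no forced order relative to lint — 1.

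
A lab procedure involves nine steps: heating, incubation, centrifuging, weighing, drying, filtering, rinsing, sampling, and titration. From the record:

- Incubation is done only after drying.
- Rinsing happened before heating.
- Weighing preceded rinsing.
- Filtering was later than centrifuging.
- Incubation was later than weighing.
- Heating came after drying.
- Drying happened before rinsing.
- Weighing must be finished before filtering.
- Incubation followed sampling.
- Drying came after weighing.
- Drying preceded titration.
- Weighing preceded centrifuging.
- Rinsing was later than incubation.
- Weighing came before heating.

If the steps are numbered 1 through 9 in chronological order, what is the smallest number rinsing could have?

Drying, incubation, sampling, and weighing must all come before rinsing — 4 forced predecessors.
Nothing else is forced ahead of rinsing, so its earliest slot is position 4 + 1 = 5.

5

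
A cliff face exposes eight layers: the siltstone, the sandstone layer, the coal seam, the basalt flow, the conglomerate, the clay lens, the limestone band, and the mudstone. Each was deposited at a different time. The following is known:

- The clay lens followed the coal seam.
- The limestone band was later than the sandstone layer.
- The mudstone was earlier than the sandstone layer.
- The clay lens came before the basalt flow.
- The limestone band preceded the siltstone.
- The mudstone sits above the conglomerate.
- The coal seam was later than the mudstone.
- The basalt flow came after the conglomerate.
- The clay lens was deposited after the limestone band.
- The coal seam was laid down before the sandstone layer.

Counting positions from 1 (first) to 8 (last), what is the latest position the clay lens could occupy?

The clay lens must come before the basalt flow — 1 layer forced after it.
Everything else can be placed before the clay lens in some valid order, so the clay lens can sit as late as position 8 − 1 = 7.

7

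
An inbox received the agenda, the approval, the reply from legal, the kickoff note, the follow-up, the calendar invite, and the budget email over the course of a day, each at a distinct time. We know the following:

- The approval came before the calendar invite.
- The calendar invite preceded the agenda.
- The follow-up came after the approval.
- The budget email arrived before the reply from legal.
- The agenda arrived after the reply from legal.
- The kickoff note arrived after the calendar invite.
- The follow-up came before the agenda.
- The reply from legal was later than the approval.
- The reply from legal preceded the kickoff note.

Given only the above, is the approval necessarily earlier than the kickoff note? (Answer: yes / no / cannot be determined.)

yes

Chain the constraints: the approval → the calendar invite → the kickoff note. Each link is directly stated, so the approval comes before the kickoff note.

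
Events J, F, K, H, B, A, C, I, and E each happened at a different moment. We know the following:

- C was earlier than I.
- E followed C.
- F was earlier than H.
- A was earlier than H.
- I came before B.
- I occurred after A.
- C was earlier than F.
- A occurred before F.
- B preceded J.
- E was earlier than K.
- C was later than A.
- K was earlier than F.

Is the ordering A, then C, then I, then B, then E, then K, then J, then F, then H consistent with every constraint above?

yes

Check each stated constraint against the proposed order — e.g. A is ahead of F; A is ahead of H. Every pair is in the required order; nothing is violated.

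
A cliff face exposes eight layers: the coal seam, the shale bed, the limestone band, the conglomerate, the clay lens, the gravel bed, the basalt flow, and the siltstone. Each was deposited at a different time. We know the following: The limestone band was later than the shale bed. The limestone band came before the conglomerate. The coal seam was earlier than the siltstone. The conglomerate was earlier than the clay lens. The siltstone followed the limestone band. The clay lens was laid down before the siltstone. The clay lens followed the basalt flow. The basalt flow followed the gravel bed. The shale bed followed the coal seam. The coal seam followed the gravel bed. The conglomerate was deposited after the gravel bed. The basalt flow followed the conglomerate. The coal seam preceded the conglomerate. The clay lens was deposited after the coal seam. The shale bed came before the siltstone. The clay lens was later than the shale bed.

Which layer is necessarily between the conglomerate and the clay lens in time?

the basalt flow

Tracing the constraints gives the conglomerate → the basalt flow → the clay lens, so the basalt flow sits after the conglomerate and before the clay lens.
No other layer is forced both after the conglomerate and before the clay lens.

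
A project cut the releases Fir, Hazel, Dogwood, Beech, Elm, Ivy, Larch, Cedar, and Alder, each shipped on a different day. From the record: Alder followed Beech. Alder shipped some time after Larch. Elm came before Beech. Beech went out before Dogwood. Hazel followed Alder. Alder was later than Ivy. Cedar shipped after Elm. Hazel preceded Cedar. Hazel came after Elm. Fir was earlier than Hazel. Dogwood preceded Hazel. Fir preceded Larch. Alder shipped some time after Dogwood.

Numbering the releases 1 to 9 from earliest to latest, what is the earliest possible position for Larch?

2

Fir must come before Larch — 1 forced predecessor.
Nothing else is forced ahead of Larch, so its earliest slot is position 1 + 1 = 2.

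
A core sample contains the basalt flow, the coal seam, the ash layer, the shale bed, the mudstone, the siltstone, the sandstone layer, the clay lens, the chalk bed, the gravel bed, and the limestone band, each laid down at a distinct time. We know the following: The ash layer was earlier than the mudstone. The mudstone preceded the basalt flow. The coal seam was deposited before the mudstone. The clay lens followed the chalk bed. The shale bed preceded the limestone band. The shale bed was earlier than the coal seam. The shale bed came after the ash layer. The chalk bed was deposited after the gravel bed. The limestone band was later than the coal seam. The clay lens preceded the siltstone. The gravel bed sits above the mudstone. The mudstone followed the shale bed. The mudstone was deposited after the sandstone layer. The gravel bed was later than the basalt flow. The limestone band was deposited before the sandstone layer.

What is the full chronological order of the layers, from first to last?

the ash layer, the shale bed, the coal seam, the limestone band, the sandstone layer, the mudstone, the basalt flow, the gravel bed, the chalk bed, the clay lens, the siltstone

The constraints fix every adjacent pair, so only one ordering works:
the ash layer → the shale bed → the coal seam → the limestone band → the sandstone layer → the mudstone → the basalt flow → the gravel bed → the chalk bed → the clay lens → the siltstone.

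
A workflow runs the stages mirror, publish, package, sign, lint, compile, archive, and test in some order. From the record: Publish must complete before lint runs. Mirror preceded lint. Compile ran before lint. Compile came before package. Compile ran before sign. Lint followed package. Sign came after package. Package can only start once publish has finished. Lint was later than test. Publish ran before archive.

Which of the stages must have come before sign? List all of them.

Directly stated before sign: compile and package.
Publish reaches sign via publish → package → sign.
No chain forces test (or any of the others) ahead of sign.

compile, package, publish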